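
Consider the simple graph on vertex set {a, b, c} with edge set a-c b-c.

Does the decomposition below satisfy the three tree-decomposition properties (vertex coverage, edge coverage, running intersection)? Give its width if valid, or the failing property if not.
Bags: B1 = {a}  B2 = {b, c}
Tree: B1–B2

No — edge (c,a) lies in no bag.

A tree decomposition must satisfy three properties: every vertex lies in some bag; for every edge, both endpoints lie together in some bag; and for every vertex, the bags containing it form a connected subtree. Here edge (c,a) lies in no bag, so the decomposition is invalid.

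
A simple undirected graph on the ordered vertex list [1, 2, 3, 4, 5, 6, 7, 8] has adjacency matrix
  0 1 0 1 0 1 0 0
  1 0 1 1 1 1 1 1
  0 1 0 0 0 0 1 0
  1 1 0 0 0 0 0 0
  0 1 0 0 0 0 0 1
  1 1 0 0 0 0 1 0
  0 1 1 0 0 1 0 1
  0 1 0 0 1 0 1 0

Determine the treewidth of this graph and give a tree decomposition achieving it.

Treewidth 2.
Bags: B1 = {2, 7, 8}  B2 = {2, 5, 8}  B3 = {2, 6, 7}  B4 = {2, 3, 7}  B5 = {1, 2, 6}  B6 = {1, 2, 4}
Tree: B1–B2, B1–B3, B3–B4, B3–B5, B5–B6

The largest bag has 3 vertices, giving width 2; this decomposition certifies tw(G) ≤ 2. Conversely, {1, 2, 4} is a clique of size 3, and the vertices of any clique must share a bag in every tree decomposition; so some bag has ≥ 3 vertices and tw(G) ≥ 2. The upper and lower bounds meet at 2, so that is the treewidth.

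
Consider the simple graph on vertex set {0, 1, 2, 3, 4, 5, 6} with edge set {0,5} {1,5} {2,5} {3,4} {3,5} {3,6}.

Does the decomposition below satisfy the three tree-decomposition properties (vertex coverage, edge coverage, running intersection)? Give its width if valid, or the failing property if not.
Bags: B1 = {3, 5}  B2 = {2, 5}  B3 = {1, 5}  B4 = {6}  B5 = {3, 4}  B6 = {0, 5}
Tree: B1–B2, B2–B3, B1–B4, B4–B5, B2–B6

No — edge (3,6) lies in no bag.

A tree decomposition must satisfy three properties: every vertex lies in some bag; for every edge, both endpoints lie together in some bag; and for every vertex, the bags containing it form a connected subtree. Here edge (3,6) lies in no bag, so the decomposition is invalid.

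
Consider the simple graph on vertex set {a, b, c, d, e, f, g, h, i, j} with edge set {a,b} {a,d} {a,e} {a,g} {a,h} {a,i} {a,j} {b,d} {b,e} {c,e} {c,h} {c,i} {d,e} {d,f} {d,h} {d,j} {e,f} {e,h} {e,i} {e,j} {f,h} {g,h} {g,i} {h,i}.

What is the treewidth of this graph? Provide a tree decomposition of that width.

Each bag holds 4 vertices, so the decomposition has width 3, which upper-bounds the treewidth. On the other hand G contains the 4-clique {a, g, h, i}. A clique must lie in a single bag of any decomposition, so no decomposition can have width below 3. The upper and lower bounds meet at 3, so that is the treewidth.

Treewidth 3.
One optimal decomposition is:
Bags: B1 = {a, e, h, i}  B2 = {a, d, e, h}  B3 = {a, g, h, i}  B4 = {a, b, d, e}  B5 = {c, e, h, i}  B6 = {d, e, f, h}  B7 = {a, d, e, j}
Tree: B1–B2, B1–B3, B2–B4, B1–B5, B2–B6, B2–B7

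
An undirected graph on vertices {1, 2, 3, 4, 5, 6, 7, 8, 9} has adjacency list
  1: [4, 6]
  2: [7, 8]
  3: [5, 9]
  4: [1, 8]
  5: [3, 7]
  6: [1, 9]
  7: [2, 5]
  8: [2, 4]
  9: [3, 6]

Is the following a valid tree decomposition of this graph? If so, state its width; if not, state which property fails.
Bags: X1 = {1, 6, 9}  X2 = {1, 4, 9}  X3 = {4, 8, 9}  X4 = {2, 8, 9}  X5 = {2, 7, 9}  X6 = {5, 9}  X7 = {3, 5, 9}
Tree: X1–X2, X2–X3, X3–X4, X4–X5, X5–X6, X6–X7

A tree decomposition must satisfy three properties: every vertex lies in some bag; for every edge, both endpoints lie together in some bag; and for every vertex, the bags containing it form a connected subtree. Here edge (7,5) lies in no bag, so the decomposition is invalid.

No — edge (7,5) lies in no bag.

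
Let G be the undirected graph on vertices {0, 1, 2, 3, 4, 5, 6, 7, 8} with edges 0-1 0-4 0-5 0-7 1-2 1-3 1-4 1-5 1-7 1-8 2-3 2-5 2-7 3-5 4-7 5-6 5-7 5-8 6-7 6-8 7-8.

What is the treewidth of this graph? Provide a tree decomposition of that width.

The largest bag has 4 vertices, giving width 3; this decomposition certifies tw(G) ≤ 3. For the lower bound, the 4 vertices {0, 1, 4, 7} are pairwise adjacent, and any tree decomposition puts a clique entirely inside one bag — forcing width ≥ 3. Combining the bounds, tw(G) = 3.

Treewidth 3.
One optimal decomposition is:
Bags: B1 = {1, 2, 5, 7}  B2 = {0, 1, 5, 7}  B3 = {1, 5, 7, 8}  B4 = {0, 1, 4, 7}  B5 = {5, 6, 7, 8}  B6 = {1, 2, 3, 5}
Tree: B1–B2, B2–B3, B2–B4, B3–B5, B1–B6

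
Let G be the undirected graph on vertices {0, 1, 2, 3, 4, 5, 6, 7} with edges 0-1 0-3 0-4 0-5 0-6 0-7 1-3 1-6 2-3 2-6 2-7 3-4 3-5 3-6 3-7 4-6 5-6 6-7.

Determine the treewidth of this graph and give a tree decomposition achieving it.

Treewidth 3.
One optimal decomposition is:
Bags: B1 = {0, 3, 6, 7}  B2 = {0, 3, 4, 6}  B3 = {0, 3, 5, 6}  B4 = {0, 1, 3, 6}  B5 = {2, 3, 6, 7}
Tree: B1–B2, B2–B3, B3–B4, B1–B5

Each bag holds 4 vertices, so the decomposition has width 3, which upper-bounds the treewidth. On the other hand G contains the 4-clique {0, 1, 3, 6}. A clique must lie in a single bag of any decomposition, so no decomposition can have width below 3. Therefore the treewidth is 3.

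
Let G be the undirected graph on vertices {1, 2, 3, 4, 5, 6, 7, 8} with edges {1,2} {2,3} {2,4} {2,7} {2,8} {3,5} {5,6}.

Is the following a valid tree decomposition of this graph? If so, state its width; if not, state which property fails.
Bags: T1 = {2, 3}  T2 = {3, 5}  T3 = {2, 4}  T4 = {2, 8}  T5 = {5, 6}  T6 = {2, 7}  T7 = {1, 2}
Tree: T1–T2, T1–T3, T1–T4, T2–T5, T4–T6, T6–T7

Yes; width 1.

Vertex coverage: the bags together contain {1, 2, 3, 4, 5, 6, 7, 8}, the full vertex set. Edge coverage: each edge of G has both endpoints in at least one bag. Running intersection: for every vertex, the bags containing it form a connected subtree. All three properties hold, so this is a valid tree decomposition of width max|bag| − 1 = 1, and hence tw(G) ≤ 1.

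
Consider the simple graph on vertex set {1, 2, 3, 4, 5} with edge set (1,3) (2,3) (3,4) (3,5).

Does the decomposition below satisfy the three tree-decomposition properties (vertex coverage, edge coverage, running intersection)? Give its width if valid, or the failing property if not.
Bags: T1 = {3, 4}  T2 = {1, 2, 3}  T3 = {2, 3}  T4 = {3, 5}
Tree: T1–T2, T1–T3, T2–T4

A tree decomposition must satisfy three properties: every vertex lies in some bag; for every edge, both endpoints lie together in some bag; and for every vertex, the bags containing it form a connected subtree. Here bags containing vertex 2 are not connected in the tree, so the decomposition is invalid.

No — bags containing vertex 2 are not connected in the tree.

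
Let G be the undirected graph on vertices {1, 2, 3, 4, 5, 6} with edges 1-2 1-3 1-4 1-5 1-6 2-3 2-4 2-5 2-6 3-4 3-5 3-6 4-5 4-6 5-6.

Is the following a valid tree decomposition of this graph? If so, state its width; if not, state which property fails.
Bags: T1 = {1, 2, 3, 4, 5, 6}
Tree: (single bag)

Checking the three conditions: (i) the bags cover all of {1, 2, 3, 4, 5, 6}; (ii) for each edge, some bag contains both endpoints; (iii) the bags containing any fixed vertex form a subtree. All hold, so the decomposition is valid with width 6 − 1 = 5.

Yes; width 5.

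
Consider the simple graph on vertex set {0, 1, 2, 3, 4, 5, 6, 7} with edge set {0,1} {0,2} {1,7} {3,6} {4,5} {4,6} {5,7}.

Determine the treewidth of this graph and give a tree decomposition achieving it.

Treewidth 1.
Bags: B1 = {0, 2}  B2 = {0, 1}  B3 = {1, 7}  B4 = {5, 7}  B5 = {4, 5}  B6 = {4, 6}  B7 = {3, 6}
Tree: B1–B2, B2–B3, B3–B4, B4–B5, B5–B6, B6–B7

Each bag holds 2 vertices, so the decomposition has width 1, which upper-bounds the treewidth. Any graph with an edge has treewidth ≥ 1, and G has the edge 2–0. Therefore the treewidth is 1.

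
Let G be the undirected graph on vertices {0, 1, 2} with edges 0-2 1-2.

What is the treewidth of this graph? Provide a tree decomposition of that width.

Treewidth 1.
One optimal decomposition is:
Bags: B1 = {1, 2}  B2 = {0, 2}
Tree: B1–B2

Every bag has size at most 2, so the width is 2 − 1 = 1 and tw(G) ≤ 1. Since G has at least one edge (e.g. 1–2), it is not an edgeless graph, so tw(G) ≥ 1. Hence tw(G) = 1 exactly.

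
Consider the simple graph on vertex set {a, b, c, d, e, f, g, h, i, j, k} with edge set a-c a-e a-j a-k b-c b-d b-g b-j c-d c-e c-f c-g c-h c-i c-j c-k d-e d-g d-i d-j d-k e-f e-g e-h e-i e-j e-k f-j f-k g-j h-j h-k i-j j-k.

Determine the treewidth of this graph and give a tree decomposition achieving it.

Each bag holds 5 vertices, so the decomposition has width 4, which upper-bounds the treewidth. On the other hand G contains the 5-clique {c, d, e, g, j}. A clique must lie in a single bag of any decomposition, so no decomposition can have width below 4. Hence tw(G) = 4 exactly.

Treewidth 4.
One optimal decomposition is:
Bags: B1 = {c, d, e, j, k}  B2 = {a, c, e, j, k}  B3 = {c, d, e, g, j}  B4 = {b, c, d, g, j}  B5 = {c, e, f, j, k}  B6 = {c, d, e, i, j}  B7 = {c, e, h, j, k}
Tree: B1–B2, B1–B3, B3–B4, B1–B5, B3–B6, B2–B7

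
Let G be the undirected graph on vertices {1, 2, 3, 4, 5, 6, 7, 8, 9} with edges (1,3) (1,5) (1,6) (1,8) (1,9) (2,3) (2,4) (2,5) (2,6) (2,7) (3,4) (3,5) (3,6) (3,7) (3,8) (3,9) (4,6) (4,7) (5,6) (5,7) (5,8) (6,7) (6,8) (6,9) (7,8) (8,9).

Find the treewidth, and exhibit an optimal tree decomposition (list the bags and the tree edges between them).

Treewidth 4.
One such decomposition:
Bags: B1 = {2, 3, 5, 6, 7}  B2 = {3, 5, 6, 7, 8}  B3 = {2, 3, 4, 6, 7}  B4 = {1, 3, 5, 6, 8}  B5 = {1, 3, 6, 8, 9}
Tree: B1–B2, B1–B3, B2–B4, B4–B5

Every bag has size at most 5, so the width is 5 − 1 = 4 and tw(G) ≤ 4. On the other hand G contains the 5-clique {1, 3, 6, 8, 9}. A clique must lie in a single bag of any decomposition, so no decomposition can have width below 4. The upper and lower bounds meet at 4, so that is the treewidth.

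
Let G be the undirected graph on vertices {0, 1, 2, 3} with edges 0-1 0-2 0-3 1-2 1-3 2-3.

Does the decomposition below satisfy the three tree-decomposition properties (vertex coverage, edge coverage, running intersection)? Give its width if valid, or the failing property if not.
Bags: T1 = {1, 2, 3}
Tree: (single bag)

No — vertex 0 appears in no bag.

A tree decomposition must satisfy three properties: every vertex lies in some bag; for every edge, both endpoints lie together in some bag; and for every vertex, the bags containing it form a connected subtree. Here vertex 0 appears in no bag, so the decomposition is invalid.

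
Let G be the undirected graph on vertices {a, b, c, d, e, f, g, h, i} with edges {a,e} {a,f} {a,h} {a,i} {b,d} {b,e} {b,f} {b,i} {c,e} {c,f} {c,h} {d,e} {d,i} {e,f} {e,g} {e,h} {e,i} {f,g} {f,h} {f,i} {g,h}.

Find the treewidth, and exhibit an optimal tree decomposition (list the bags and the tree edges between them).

Treewidth 3.
Bags: B1 = {a, e, f, h}  B2 = {c, e, f, h}  B3 = {a, e, f, i}  B4 = {b, e, f, i}  B5 = {e, f, g, h}  B6 = {b, d, e, i}
Tree: B1–B2, B1–B3, B3–B4, B2–B5, B4–B6

The largest bag has 4 vertices, giving width 3; this decomposition certifies tw(G) ≤ 3. For the lower bound, the 4 vertices {b, d, e, i} are pairwise adjacent, and any tree decomposition puts a clique entirely inside one bag — forcing width ≥ 3. Therefore the treewidth is 3.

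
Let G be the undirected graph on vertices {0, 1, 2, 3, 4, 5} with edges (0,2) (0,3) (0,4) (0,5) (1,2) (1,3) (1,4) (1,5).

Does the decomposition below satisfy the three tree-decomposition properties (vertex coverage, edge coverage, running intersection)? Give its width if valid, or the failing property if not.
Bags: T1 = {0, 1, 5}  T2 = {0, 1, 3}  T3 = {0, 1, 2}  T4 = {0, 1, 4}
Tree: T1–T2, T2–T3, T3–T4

Yes; width 2.

Every vertex of G appears in some bag (union = {0, 1, 2, 3, 4, 5}); every edge is covered by a bag; and for each vertex v the set of bags containing v is connected in the bag tree. The decomposition is therefore valid. The largest bag has 3 vertices, so the width is 2.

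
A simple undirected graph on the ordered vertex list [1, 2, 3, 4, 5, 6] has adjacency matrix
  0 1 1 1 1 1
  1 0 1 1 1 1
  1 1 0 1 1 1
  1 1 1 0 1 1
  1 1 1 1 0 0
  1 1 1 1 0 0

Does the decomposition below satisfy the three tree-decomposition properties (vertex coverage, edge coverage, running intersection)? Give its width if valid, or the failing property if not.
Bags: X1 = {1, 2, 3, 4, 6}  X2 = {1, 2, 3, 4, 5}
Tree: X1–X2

Yes; width 4.

Vertex coverage: the bags together contain {1, 2, 3, 4, 5, 6}, the full vertex set. Edge coverage: each edge of G has both endpoints in at least one bag. Running intersection: for every vertex, the bags containing it form a connected subtree. All three properties hold, so this is a valid tree decomposition of width max|bag| − 1 = 4, and hence tw(G) ≤ 4.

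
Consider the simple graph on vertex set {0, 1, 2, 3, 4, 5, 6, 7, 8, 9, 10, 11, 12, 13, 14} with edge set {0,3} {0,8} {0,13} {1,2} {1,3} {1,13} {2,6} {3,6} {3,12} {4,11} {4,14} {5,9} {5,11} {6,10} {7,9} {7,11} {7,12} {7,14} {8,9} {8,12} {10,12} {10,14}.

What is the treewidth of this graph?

A width-3 tree decomposition is:
Bags: B1 = {4, 5, 9, 11}  B2 = {4, 7, 9, 11}  B3 = {4, 7, 9, 14}  B4 = {7, 8, 9, 14}  B5 = {7, 8, 12, 14}  B6 = {8, 10, 12, 14}  B7 = {0, 8, 10, 12}  B8 = {0, 3, 10, 12}  B9 = {0, 3, 6, 10}  B10 = {0, 3, 6, 13}  B11 = {1, 3, 6, 13}  B12 = {1, 2, 6, 13}
Tree: B1–B2, B2–B3, B3–B4, B4–B5, B5–B6, B6–B7, B7–B8, B8–B9, B9–B10, B10–B11, B11–B12
Each bag holds 4 vertices, so the decomposition has width 3, which upper-bounds the treewidth. For the lower bound: the 4 vertex sets {4,5,11}, {9}, {7}, {8,10,12,14} are disjoint, each induces a connected subgraph, and every pair is joined by at least one edge of G. Contracting each set to a single vertex therefore yields K_{4} as a minor, and since treewidth is minor-monotone, tw(G) ≥ tw(K_{4}) = 3. Hence tw(G) = 3 exactly.

3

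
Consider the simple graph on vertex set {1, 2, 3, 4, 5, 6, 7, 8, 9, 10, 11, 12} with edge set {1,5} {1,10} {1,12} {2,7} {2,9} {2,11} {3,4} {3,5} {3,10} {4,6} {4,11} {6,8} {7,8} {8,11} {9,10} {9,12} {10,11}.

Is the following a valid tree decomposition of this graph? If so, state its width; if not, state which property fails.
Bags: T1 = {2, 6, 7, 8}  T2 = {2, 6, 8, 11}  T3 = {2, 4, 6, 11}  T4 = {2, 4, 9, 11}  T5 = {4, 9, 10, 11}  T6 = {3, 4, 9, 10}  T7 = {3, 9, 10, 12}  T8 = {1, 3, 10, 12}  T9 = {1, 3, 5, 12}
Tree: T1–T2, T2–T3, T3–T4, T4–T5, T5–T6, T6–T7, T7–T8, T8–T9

Checking the three conditions: (i) the bags cover all of {1, 2, 3, 4, 5, 6, 7, 8, 9, 10, 11, 12}; (ii) for each edge, some bag contains both endpoints; (iii) the bags containing any fixed vertex form a subtree. All hold, so the decomposition is valid with width 4 − 1 = 3.

Yes; width 3.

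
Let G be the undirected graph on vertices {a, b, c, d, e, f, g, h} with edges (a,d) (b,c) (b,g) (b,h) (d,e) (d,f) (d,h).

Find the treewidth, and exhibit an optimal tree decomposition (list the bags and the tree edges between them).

Each bag holds 2 vertices, so the decomposition has width 1, which upper-bounds the treewidth. G has an edge, so its treewidth is at least 1. Therefore the treewidth is 1.

Treewidth 1.
One such decomposition:
Bags: B1 = {b, h}  B2 = {b, g}  B3 = {d, h}  B4 = {a, d}  B5 = {d, f}  B6 = {d, e}  B7 = {b, c}
Tree: B1–B2, B1–B3, B3–B4, B3–B5, B5–B6, B2–B7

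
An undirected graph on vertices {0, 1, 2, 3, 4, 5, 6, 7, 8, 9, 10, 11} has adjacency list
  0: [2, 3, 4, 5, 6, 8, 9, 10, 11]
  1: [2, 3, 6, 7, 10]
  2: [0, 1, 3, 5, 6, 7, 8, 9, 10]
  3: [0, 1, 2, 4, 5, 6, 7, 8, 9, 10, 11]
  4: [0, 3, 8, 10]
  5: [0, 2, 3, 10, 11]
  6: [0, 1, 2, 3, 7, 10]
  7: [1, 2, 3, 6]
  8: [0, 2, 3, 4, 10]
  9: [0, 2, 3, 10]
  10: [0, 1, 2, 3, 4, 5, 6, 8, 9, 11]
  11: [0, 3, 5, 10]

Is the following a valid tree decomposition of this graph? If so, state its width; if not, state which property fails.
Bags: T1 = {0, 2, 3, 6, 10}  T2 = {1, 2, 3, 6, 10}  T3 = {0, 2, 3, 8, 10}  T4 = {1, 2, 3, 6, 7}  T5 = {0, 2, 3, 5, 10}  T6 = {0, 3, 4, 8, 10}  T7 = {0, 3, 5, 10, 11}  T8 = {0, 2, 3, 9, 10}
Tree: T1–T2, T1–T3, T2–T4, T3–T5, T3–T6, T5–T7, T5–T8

Yes; width 4.

Vertex coverage: the bags together contain {0, 1, 2, 3, 4, 5, 6, 7, 8, 9, 10, 11}, the full vertex set. Edge coverage: each edge of G has both endpoints in at least one bag. Running intersection: for every vertex, the bags containing it form a connected subtree. All three properties hold, so this is a valid tree decomposition of width max|bag| − 1 = 4, and hence tw(G) ≤ 4.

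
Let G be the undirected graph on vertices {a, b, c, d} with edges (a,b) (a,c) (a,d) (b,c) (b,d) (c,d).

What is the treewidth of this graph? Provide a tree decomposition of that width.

A single bag containing all 4 vertices is trivially a valid decomposition of width 3. Conversely, {a, b, c, d} is a clique of size 4, and the vertices of any clique must share a bag in every tree decomposition; so some bag has ≥ 4 vertices and tw(G) ≥ 3. Combining the bounds, tw(G) = 3.

Treewidth 3.
Bags: B1 = {a, b, c, d}
Tree: (single bag)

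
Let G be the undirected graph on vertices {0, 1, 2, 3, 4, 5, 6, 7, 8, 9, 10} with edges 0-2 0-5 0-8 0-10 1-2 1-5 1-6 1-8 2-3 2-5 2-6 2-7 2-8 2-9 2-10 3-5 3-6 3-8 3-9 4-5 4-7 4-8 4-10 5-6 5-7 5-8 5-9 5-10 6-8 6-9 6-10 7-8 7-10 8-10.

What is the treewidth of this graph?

4

A width-4 tree decomposition is:
Bags: B1 = {2, 3, 5, 6, 8}  B2 = {2, 5, 6, 8, 10}  B3 = {1, 2, 5, 6, 8}  B4 = {2, 5, 7, 8, 10}  B5 = {2, 3, 5, 6, 9}  B6 = {4, 5, 7, 8, 10}  B7 = {0, 2, 5, 8, 10}
Tree: B1–B2, B2–B3, B2–B4, B1–B5, B4–B6, B4–B7
Each bag holds 5 vertices, so the decomposition has width 4, which upper-bounds the treewidth. Conversely, {0, 2, 5, 8, 10} is a clique of size 5, and the vertices of any clique must share a bag in every tree decomposition; so some bag has ≥ 5 vertices and tw(G) ≥ 4. The upper and lower bounds meet at 4, so that is the treewidth.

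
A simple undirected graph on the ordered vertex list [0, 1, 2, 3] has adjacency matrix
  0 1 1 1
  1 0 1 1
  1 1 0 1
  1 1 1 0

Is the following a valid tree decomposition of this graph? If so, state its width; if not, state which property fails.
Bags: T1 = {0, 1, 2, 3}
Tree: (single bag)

Yes; width 3.

Every vertex of G appears in some bag (union = {0, 1, 2, 3}); every edge is covered by a bag; and for each vertex v the set of bags containing v is connected in the bag tree. The decomposition is therefore valid. The largest bag has 4 vertices, so the width is 3.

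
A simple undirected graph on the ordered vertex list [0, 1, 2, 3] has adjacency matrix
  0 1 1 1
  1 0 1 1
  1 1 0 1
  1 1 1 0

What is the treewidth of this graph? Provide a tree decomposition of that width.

Treewidth 3.
One optimal decomposition is:
Bags: B1 = {0, 1, 2, 3}
Tree: (single bag)

A single bag containing all 4 vertices is trivially a valid decomposition of width 3. On the other hand G contains the 4-clique {0, 1, 2, 3}. A clique must lie in a single bag of any decomposition, so no decomposition can have width below 3. Therefore the treewidth is 3.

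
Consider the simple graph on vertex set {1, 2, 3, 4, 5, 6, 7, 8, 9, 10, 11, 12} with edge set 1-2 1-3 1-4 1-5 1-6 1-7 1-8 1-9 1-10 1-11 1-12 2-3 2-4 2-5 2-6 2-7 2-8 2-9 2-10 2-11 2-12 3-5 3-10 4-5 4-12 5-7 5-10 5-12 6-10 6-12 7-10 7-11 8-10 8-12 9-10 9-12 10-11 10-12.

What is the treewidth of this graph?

A width-4 tree decomposition is:
Bags: B1 = {1, 2, 9, 10, 12}  B2 = {1, 2, 8, 10, 12}  B3 = {1, 2, 5, 10, 12}  B4 = {1, 2, 6, 10, 12}  B5 = {1, 2, 5, 7, 10}  B6 = {1, 2, 4, 5, 12}  B7 = {1, 2, 3, 5, 10}  B8 = {1, 2, 7, 10, 11}
Tree: B1–B2, B2–B3, B3–B4, B3–B5, B3–B6, B3–B7, B5–B8
Every bag has size at most 5, so the width is 5 − 1 = 4 and tw(G) ≤ 4. For the lower bound, the 5 vertices {1, 2, 7, 10, 11} are pairwise adjacent, and any tree decomposition puts a clique entirely inside one bag — forcing width ≥ 4. Therefore the treewidth is 4.

4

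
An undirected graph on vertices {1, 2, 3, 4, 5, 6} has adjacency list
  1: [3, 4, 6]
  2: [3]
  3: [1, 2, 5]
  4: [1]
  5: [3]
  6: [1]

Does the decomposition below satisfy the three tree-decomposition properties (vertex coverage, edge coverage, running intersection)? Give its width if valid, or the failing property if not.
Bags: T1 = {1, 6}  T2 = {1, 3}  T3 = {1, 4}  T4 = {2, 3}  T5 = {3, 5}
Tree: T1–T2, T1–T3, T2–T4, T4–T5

Yes; width 1.

Checking the three conditions: (i) the bags cover all of {1, 2, 3, 4, 5, 6}; (ii) for each edge, some bag contains both endpoints; (iii) the bags containing any fixed vertex form a subtree. All hold, so the decomposition is valid with width 2 − 1 = 1.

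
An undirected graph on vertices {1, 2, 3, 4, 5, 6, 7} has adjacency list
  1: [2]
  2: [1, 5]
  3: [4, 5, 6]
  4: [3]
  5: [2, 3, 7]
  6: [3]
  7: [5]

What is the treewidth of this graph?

A width-1 tree decomposition is:
Bags: B1 = {3, 5}  B2 = {3, 4}  B3 = {5, 7}  B4 = {2, 5}  B5 = {3, 6}  B6 = {1, 2}
Tree: B1–B2, B1–B3, B3–B4, B1–B5, B4–B6
Each bag holds 2 vertices, so the decomposition has width 1, which upper-bounds the treewidth. Since G has at least one edge (e.g. 5–3), it is not an edgeless graph, so tw(G) ≥ 1. Hence tw(G) = 1 exactly.

1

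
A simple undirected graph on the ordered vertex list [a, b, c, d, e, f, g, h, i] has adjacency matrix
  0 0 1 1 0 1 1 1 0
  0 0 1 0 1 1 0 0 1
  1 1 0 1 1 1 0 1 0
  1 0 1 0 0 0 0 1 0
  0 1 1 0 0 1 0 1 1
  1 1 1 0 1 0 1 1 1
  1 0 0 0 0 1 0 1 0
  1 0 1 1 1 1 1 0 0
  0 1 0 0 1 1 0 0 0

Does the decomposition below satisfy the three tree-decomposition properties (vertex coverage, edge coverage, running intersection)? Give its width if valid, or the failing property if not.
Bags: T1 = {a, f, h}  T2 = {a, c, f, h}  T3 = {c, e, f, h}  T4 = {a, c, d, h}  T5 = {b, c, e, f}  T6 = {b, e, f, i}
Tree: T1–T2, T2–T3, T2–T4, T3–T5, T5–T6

A tree decomposition must satisfy three properties: every vertex lies in some bag; for every edge, both endpoints lie together in some bag; and for every vertex, the bags containing it form a connected subtree. Here vertex g appears in no bag, so the decomposition is invalid.

No — vertex g appears in no bag.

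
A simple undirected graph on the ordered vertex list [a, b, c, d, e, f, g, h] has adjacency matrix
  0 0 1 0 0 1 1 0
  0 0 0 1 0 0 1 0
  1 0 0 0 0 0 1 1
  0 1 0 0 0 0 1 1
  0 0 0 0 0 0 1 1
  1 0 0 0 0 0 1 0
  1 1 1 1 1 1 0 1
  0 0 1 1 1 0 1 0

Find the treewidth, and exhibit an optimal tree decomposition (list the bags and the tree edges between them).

Treewidth 2.
One optimal decomposition is:
Bags: B1 = {e, g, h}  B2 = {c, g, h}  B3 = {a, c, g}  B4 = {d, g, h}  B5 = {b, d, g}  B6 = {a, f, g}
Tree: B1–B2, B2–B3, B1–B4, B4–B5, B3–B6

Every bag has size at most 3, so the width is 3 − 1 = 2 and tw(G) ≤ 2. On the other hand G contains the 3-clique {a, c, g}. A clique must lie in a single bag of any decomposition, so no decomposition can have width below 2. Therefore the treewidth is 2.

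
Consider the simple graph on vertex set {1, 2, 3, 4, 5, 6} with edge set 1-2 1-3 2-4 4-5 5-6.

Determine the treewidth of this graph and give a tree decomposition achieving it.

Treewidth 1.
Bags: B1 = {1, 3}  B2 = {1, 2}  B3 = {2, 4}  B4 = {4, 5}  B5 = {5, 6}
Tree: B1–B2, B2–B3, B3–B4, B4–B5

Every bag has size at most 2, so the width is 2 − 1 = 1 and tw(G) ≤ 1. G has an edge, so its treewidth is at least 1. The upper and lower bounds meet at 1, so that is the treewidth.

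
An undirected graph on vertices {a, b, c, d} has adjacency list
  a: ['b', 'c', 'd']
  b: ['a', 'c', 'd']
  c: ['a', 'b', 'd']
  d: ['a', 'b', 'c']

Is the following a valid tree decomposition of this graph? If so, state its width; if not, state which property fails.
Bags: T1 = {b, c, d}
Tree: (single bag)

A tree decomposition must satisfy three properties: every vertex lies in some bag; for every edge, both endpoints lie together in some bag; and for every vertex, the bags containing it form a connected subtree. Here vertex a appears in no bag, so the decomposition is invalid.

No — vertex a appears in no bag.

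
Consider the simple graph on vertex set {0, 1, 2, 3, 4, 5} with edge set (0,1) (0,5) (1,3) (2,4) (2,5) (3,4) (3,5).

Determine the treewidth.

A width-2 tree decomposition is:
Bags: B1 = {0, 1, 3}  B2 = {0, 3, 5}  B3 = {3, 4, 5}  B4 = {2, 4, 5}
Tree: B1–B2, B2–B3, B3–B4
The largest bag has 3 vertices, giving width 2; this decomposition certifies tw(G) ≤ 2. For the lower bound, G contains the cycle 1–0–5–3–1, so G is not a forest; only forests have treewidth ≤ 1, hence tw(G) ≥ 2. Hence tw(G) = 2 exactly.

2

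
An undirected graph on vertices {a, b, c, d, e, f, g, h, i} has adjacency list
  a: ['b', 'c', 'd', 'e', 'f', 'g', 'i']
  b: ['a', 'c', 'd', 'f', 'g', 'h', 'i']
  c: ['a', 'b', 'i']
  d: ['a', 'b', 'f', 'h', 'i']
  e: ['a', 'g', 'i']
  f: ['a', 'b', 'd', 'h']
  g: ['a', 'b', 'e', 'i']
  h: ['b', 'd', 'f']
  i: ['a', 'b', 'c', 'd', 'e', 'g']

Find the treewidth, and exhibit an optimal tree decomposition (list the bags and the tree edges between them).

Treewidth 3.
One such decomposition:
Bags: B1 = {a, b, d, i}  B2 = {a, b, d, f}  B3 = {a, b, c, i}  B4 = {a, b, g, i}  B5 = {b, d, f, h}  B6 = {a, e, g, i}
Tree: B1–B2, B1–B3, B3–B4, B2–B5, B4–B6

Every bag has size at most 4, so the width is 4 − 1 = 3 and tw(G) ≤ 3. For the lower bound, the 4 vertices {a, e, g, i} are pairwise adjacent, and any tree decomposition puts a clique entirely inside one bag — forcing width ≥ 3. Therefore the treewidth is 3.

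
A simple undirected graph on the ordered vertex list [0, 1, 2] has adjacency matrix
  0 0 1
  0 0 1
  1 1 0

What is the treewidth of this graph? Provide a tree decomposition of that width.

Treewidth 1.
One optimal decomposition is:
Bags: B1 = {0, 2}  B2 = {1, 2}
Tree: B1–B2

The largest bag has 2 vertices, giving width 1; this decomposition certifies tw(G) ≤ 1. Since G has at least one edge (e.g. 2–0), it is not an edgeless graph, so tw(G) ≥ 1. Hence tw(G) = 1 exactly.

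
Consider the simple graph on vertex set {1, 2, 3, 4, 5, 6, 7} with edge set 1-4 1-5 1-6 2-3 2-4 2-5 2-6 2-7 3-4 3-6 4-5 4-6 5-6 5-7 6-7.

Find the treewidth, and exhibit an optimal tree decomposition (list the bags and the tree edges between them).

Every bag has size at most 4, so the width is 4 − 1 = 3 and tw(G) ≤ 3. Conversely, {1, 4, 5, 6} is a clique of size 4, and the vertices of any clique must share a bag in every tree decomposition; so some bag has ≥ 4 vertices and tw(G) ≥ 3. Therefore the treewidth is 3.

Treewidth 3.
One such decomposition:
Bags: B1 = {1, 4, 5, 6}  B2 = {2, 4, 5, 6}  B3 = {2, 5, 6, 7}  B4 = {2, 3, 4, 6}
Tree: B1–B2, B2–B3, B2–B4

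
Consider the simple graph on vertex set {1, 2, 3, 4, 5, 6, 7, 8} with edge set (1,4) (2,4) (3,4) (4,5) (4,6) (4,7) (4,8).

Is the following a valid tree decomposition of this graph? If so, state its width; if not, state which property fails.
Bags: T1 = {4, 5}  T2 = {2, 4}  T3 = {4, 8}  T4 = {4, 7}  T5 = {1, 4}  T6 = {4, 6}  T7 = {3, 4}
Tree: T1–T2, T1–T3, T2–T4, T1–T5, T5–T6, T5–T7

Vertex coverage: the bags together contain {1, 2, 3, 4, 5, 6, 7, 8}, the full vertex set. Edge coverage: each edge of G has both endpoints in at least one bag. Running intersection: for every vertex, the bags containing it form a connected subtree. All three properties hold, so this is a valid tree decomposition of width max|bag| − 1 = 1, and hence tw(G) ≤ 1.

Yes; width 1.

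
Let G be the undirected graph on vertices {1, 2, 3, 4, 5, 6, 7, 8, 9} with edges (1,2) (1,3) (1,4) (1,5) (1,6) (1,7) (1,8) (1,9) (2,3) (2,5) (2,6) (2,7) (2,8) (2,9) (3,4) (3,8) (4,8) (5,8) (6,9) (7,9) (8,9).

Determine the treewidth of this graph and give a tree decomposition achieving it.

Each bag holds 4 vertices, so the decomposition has width 3, which upper-bounds the treewidth. For the lower bound, the 4 vertices {1, 2, 8, 9} are pairwise adjacent, and any tree decomposition puts a clique entirely inside one bag — forcing width ≥ 3. Hence tw(G) = 3 exactly.

Treewidth 3.
Bags: B1 = {1, 2, 5, 8}  B2 = {1, 2, 8, 9}  B3 = {1, 2, 3, 8}  B4 = {1, 3, 4, 8}  B5 = {1, 2, 7, 9}  B6 = {1, 2, 6, 9}
Tree: B1–B2, B2–B3, B3–B4, B2–B5, B2–B6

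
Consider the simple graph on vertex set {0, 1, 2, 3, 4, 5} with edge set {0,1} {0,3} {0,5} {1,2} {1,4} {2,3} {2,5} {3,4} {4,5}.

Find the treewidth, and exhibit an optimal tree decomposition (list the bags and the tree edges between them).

Treewidth 3.
One optimal decomposition is:
Bags: B1 = {1, 2, 3, 5}  B2 = {0, 1, 3, 5}  B3 = {1, 3, 4, 5}
Tree: B1–B2, B2–B3

Every bag has size at most 4, so the width is 4 − 1 = 3 and tw(G) ≤ 3. For the lower bound: the 4 vertex sets {2,5}, {0,3}, {1}, {4} are disjoint, each induces a connected subgraph, and every pair is joined by at least one edge of G. Contracting each set to a single vertex therefore yields K_{4} as a minor, and since treewidth is minor-monotone, tw(G) ≥ tw(K_{4}) = 3. The upper and lower bounds meet at 3, so that is the treewidth.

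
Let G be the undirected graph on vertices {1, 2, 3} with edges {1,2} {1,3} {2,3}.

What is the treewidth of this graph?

A width-2 tree decomposition is:
Bags: B1 = {1, 2, 3}
Tree: (single bag)
A single bag containing all 3 vertices is trivially a valid decomposition of width 2. For the lower bound, the 3 vertices {1, 2, 3} are pairwise adjacent, and any tree decomposition puts a clique entirely inside one bag — forcing width ≥ 2. Combining the bounds, tw(G) = 2.

2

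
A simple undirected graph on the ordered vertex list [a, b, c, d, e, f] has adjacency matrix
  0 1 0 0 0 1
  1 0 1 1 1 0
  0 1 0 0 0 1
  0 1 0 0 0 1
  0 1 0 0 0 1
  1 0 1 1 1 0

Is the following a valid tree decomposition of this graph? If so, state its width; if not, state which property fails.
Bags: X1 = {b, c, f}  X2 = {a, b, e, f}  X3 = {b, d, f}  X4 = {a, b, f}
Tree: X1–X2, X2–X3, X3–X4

No — bags containing vertex a are not connected in the tree.

A tree decomposition must satisfy three properties: every vertex lies in some bag; for every edge, both endpoints lie together in some bag; and for every vertex, the bags containing it form a connected subtree. Here bags containing vertex a are not connected in the tree, so the decomposition is invalid.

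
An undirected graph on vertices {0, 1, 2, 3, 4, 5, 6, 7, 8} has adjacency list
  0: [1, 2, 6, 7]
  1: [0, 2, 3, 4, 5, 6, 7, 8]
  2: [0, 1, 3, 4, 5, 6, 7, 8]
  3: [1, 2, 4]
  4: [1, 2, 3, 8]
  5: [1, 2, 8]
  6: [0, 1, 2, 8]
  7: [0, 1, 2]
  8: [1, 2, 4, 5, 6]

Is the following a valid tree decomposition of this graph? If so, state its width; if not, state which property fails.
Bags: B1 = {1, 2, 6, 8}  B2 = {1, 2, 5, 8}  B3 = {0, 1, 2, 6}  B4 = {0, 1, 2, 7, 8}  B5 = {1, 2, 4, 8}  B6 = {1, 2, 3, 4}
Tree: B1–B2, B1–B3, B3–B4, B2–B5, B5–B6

No — bags containing vertex 8 are not connected in the tree.

A tree decomposition must satisfy three properties: every vertex lies in some bag; for every edge, both endpoints lie together in some bag; and for every vertex, the bags containing it form a connected subtree. Here bags containing vertex 8 are not connected in the tree, so the decomposition is invalid.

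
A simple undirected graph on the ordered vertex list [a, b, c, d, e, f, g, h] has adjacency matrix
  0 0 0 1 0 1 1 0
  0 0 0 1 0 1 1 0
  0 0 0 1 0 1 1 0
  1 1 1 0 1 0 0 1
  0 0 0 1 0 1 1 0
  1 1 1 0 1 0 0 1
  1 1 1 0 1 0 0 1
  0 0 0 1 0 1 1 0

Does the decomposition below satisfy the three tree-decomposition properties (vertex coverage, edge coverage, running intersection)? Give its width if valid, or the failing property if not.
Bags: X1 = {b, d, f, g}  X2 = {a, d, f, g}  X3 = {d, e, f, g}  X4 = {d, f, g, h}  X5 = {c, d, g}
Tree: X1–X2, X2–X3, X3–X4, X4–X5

A tree decomposition must satisfy three properties: every vertex lies in some bag; for every edge, both endpoints lie together in some bag; and for every vertex, the bags containing it form a connected subtree. Here edge (f,c) lies in no bag, so the decomposition is invalid.

No — edge (f,c) lies in no bag.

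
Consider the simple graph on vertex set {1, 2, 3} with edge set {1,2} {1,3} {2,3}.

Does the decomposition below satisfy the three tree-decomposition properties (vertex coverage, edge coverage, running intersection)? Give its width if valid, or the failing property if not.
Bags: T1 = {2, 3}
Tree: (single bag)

No — vertex 1 appears in no bag.

A tree decomposition must satisfy three properties: every vertex lies in some bag; for every edge, both endpoints lie together in some bag; and for every vertex, the bags containing it form a connected subtree. Here vertex 1 appears in no bag, so the decomposition is invalid.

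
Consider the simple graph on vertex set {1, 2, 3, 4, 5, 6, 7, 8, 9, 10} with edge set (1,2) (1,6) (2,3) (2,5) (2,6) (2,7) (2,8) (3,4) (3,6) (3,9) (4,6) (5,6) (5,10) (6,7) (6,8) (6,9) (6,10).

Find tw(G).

A width-2 tree decomposition is:
Bags: B1 = {2, 5, 6}  B2 = {2, 6, 7}  B3 = {1, 2, 6}  B4 = {2, 6, 8}  B5 = {5, 6, 10}  B6 = {2, 3, 6}  B7 = {3, 6, 9}  B8 = {3, 4, 6}
Tree: B1–B2, B2–B3, B3–B4, B1–B5, B2–B6, B6–B7, B7–B8
Every bag has size at most 3, so the width is 3 − 1 = 2 and tw(G) ≤ 2. Conversely, {3, 6, 9} is a clique of size 3, and the vertices of any clique must share a bag in every tree decomposition; so some bag has ≥ 3 vertices and tw(G) ≥ 2. Combining the bounds, tw(G) = 2.

2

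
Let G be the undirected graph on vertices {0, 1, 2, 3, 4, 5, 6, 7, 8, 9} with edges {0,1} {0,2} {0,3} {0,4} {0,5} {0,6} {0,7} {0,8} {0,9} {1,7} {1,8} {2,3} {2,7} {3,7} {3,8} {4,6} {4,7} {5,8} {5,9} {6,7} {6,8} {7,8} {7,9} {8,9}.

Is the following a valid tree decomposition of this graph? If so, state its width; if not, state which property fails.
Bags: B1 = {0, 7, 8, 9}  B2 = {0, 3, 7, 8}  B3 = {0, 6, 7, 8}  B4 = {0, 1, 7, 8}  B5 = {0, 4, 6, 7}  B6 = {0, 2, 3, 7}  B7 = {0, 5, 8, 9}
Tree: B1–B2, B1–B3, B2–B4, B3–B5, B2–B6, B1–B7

Yes; width 3.

Every vertex of G appears in some bag (union = {0, 1, 2, 3, 4, 5, 6, 7, 8, 9}); every edge is covered by a bag; and for each vertex v the set of bags containing v is connected in the bag tree. The decomposition is therefore valid. The largest bag has 4 vertices, so the width is 3.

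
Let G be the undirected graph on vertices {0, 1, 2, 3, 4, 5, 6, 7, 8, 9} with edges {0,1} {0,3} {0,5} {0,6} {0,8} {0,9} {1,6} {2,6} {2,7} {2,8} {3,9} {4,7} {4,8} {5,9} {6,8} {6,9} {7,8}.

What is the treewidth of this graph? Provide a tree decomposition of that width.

Treewidth 2.
Bags: B1 = {0, 5, 9}  B2 = {0, 6, 9}  B3 = {0, 6, 8}  B4 = {2, 6, 8}  B5 = {2, 7, 8}  B6 = {0, 1, 6}  B7 = {0, 3, 9}  B8 = {4, 7, 8}
Tree: B1–B2, B2–B3, B3–B4, B4–B5, B2–B6, B2–B7, B5–B8

Each bag holds 3 vertices, so the decomposition has width 2, which upper-bounds the treewidth. Conversely, {0, 3, 9} is a clique of size 3, and the vertices of any clique must share a bag in every tree decomposition; so some bag has ≥ 3 vertices and tw(G) ≥ 2. Therefore the treewidth is 2.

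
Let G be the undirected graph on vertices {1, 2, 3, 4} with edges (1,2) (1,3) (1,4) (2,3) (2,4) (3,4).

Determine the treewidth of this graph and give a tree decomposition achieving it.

A single bag containing all 4 vertices is trivially a valid decomposition of width 3. Conversely, {1, 2, 3, 4} is a clique of size 4, and the vertices of any clique must share a bag in every tree decomposition; so some bag has ≥ 4 vertices and tw(G) ≥ 3. Therefore the treewidth is 3.

Treewidth 3.
One optimal decomposition is:
Bags: B1 = {1, 2, 3, 4}
Tree: (single bag)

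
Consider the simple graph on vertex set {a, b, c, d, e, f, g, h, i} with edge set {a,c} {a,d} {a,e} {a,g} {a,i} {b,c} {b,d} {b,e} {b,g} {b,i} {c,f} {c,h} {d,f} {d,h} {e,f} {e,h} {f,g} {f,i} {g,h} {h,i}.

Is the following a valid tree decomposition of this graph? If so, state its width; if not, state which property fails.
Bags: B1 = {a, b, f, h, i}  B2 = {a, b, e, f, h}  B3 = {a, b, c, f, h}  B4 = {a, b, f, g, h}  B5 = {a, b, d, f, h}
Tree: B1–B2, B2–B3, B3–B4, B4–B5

Yes; width 4.

Checking the three conditions: (i) the bags cover all of {a, b, c, d, e, f, g, h, i}; (ii) for each edge, some bag contains both endpoints; (iii) the bags containing any fixed vertex form a subtree. All hold, so the decomposition is valid with width 5 − 1 = 4.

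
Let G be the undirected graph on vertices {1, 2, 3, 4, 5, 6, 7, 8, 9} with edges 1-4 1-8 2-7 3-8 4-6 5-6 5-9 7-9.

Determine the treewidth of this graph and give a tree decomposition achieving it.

Each bag holds 2 vertices, so the decomposition has width 1, which upper-bounds the treewidth. Since G has at least one edge (e.g. 2–7), it is not an edgeless graph, so tw(G) ≥ 1. Therefore the treewidth is 1.

Treewidth 1.
One optimal decomposition is:
Bags: B1 = {2, 7}  B2 = {7, 9}  B3 = {5, 9}  B4 = {5, 6}  B5 = {4, 6}  B6 = {1, 4}  B7 = {1, 8}  B8 = {3, 8}
Tree: B1–B2, B2–B3, B3–B4, B4–B5, B5–B6, B6–B7, B7–B8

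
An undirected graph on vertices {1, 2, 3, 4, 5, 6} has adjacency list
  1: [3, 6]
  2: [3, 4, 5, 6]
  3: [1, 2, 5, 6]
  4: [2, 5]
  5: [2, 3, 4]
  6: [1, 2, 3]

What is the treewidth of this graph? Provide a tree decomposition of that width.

Treewidth 2.
One such decomposition:
Bags: B1 = {2, 3, 5}  B2 = {2, 3, 6}  B3 = {1, 3, 6}  B4 = {2, 4, 5}
Tree: B1–B2, B2–B3, B1–B4

Each bag holds 3 vertices, so the decomposition has width 2, which upper-bounds the treewidth. For the lower bound, the 3 vertices {1, 3, 6} are pairwise adjacent, and any tree decomposition puts a clique entirely inside one bag — forcing width ≥ 2. Combining the bounds, tw(G) = 2.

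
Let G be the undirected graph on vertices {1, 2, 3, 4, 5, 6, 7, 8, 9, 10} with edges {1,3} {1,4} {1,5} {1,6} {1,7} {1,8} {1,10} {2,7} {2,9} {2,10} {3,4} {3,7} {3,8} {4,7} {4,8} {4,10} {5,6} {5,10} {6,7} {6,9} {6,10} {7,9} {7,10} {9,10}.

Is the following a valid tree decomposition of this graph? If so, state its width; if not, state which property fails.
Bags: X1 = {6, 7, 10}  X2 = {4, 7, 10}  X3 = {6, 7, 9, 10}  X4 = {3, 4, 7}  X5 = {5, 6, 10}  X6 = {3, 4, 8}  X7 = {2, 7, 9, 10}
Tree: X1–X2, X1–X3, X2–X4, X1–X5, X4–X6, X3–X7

No — vertex 1 appears in no bag.

A tree decomposition must satisfy three properties: every vertex lies in some bag; for every edge, both endpoints lie together in some bag; and for every vertex, the bags containing it form a connected subtree. Here vertex 1 appears in no bag, so the decomposition is invalid.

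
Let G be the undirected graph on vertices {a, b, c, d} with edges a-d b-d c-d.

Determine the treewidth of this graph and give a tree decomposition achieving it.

Every bag has size at most 2, so the width is 2 − 1 = 1 and tw(G) ≤ 1. G has an edge, so its treewidth is at least 1. Therefore the treewidth is 1.

Treewidth 1.
One optimal decomposition is:
Bags: B1 = {a, d}  B2 = {b, d}  B3 = {c, d}
Tree: B1–B2, B2–B3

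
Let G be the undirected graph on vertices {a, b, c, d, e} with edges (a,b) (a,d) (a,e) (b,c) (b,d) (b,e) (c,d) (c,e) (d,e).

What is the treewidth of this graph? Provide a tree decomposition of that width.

Treewidth 3.
One optimal decomposition is:
Bags: B1 = {a, b, d, e}  B2 = {b, c, d, e}
Tree: B1–B2

Each bag holds 4 vertices, so the decomposition has width 3, which upper-bounds the treewidth. Conversely, {b, c, d, e} is a clique of size 4, and the vertices of any clique must share a bag in every tree decomposition; so some bag has ≥ 4 vertices and tw(G) ≥ 3. Combining the bounds, tw(G) = 3.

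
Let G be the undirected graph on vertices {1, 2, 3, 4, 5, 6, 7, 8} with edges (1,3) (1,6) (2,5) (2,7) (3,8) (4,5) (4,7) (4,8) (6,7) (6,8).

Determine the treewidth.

2

A width-2 tree decomposition is:
Bags: B1 = {2, 4, 5}  B2 = {2, 4, 7}  B3 = {4, 7, 8}  B4 = {6, 7, 8}  B5 = {3, 6, 8}  B6 = {1, 3, 6}
Tree: B1–B2, B2–B3, B3–B4, B4–B5, B5–B6
The largest bag has 3 vertices, giving width 2; this decomposition certifies tw(G) ≤ 2. For the lower bound, G contains the cycle 5–2–7–4–5, so G is not a forest; only forests have treewidth ≤ 1, hence tw(G) ≥ 2. Combining the bounds, tw(G) = 2.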